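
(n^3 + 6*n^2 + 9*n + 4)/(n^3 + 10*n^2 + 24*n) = (n^2 + 2*n + 1)/(n*(n + 6))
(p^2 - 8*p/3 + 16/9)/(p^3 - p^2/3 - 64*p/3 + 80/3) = (p - 4/3)/(p^2 + p - 20)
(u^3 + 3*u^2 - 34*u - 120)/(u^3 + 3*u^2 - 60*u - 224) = (u^2 - u - 30)/(u^2 - u - 56)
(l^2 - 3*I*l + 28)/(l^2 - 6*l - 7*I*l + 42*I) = (l + 4*I)/(l - 6)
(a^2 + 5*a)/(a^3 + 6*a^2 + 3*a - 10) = a/(a^2 + a - 2)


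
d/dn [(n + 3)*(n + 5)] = 2*n + 8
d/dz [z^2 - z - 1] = 2*z - 1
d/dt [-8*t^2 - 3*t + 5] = -16*t - 3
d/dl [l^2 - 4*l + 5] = 2*l - 4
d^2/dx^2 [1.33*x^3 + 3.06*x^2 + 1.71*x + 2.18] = 7.98*x + 6.12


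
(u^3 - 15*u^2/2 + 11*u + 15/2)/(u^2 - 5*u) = u - 5/2 - 3/(2*u)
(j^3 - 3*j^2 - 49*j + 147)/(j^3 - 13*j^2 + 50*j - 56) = (j^2 + 4*j - 21)/(j^2 - 6*j + 8)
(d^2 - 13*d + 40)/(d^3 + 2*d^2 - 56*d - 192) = (d - 5)/(d^2 + 10*d + 24)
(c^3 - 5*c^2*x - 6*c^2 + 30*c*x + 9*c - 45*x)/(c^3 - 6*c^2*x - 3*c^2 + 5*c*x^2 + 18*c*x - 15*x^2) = (3 - c)/(-c + x)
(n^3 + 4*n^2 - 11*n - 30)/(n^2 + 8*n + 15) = (n^2 - n - 6)/(n + 3)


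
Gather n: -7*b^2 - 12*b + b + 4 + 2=-7*b^2 - 11*b + 6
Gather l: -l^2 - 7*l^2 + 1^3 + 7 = 8 - 8*l^2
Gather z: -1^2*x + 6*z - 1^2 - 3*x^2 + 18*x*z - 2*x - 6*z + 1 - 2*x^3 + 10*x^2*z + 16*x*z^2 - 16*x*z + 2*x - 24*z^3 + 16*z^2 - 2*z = -2*x^3 - 3*x^2 - x - 24*z^3 + z^2*(16*x + 16) + z*(10*x^2 + 2*x - 2)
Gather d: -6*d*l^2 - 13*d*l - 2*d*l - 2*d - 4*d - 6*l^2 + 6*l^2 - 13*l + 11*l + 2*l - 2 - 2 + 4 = d*(-6*l^2 - 15*l - 6)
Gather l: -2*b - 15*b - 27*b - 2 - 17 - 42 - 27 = -44*b - 88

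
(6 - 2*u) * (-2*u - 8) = 4*u^2 + 4*u - 48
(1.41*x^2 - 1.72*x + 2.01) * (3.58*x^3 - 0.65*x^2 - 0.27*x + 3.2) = 5.0478*x^5 - 7.0741*x^4 + 7.9331*x^3 + 3.6699*x^2 - 6.0467*x + 6.432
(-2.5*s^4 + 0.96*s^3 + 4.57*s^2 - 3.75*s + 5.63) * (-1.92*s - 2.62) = 4.8*s^5 + 4.7068*s^4 - 11.2896*s^3 - 4.7734*s^2 - 0.984599999999999*s - 14.7506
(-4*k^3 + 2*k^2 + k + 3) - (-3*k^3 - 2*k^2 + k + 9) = -k^3 + 4*k^2 - 6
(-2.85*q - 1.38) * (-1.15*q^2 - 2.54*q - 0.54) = 3.2775*q^3 + 8.826*q^2 + 5.0442*q + 0.7452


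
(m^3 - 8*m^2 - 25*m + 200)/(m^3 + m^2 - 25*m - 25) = (m - 8)/(m + 1)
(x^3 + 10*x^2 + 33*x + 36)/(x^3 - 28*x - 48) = (x^2 + 6*x + 9)/(x^2 - 4*x - 12)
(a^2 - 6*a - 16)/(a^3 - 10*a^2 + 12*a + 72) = (a - 8)/(a^2 - 12*a + 36)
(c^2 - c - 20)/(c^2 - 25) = (c + 4)/(c + 5)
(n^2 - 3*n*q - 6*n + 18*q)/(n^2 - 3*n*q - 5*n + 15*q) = (n - 6)/(n - 5)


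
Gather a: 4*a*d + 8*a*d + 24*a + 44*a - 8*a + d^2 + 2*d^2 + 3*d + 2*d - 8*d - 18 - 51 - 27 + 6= a*(12*d + 60) + 3*d^2 - 3*d - 90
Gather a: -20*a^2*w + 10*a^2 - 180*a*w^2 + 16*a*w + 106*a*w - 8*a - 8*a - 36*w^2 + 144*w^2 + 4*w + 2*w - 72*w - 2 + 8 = a^2*(10 - 20*w) + a*(-180*w^2 + 122*w - 16) + 108*w^2 - 66*w + 6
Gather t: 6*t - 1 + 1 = 6*t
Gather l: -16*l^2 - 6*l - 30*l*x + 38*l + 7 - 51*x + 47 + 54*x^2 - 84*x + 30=-16*l^2 + l*(32 - 30*x) + 54*x^2 - 135*x + 84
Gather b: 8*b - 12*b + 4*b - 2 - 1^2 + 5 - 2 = 0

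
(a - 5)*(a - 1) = a^2 - 6*a + 5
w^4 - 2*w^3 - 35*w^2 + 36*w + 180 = (w - 6)*(w - 3)*(w + 2)*(w + 5)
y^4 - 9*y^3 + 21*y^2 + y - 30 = (y - 5)*(y - 3)*(y - 2)*(y + 1)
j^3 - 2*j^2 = j^2*(j - 2)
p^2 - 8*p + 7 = (p - 7)*(p - 1)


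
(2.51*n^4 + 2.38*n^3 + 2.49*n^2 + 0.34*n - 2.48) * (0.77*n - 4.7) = 1.9327*n^5 - 9.9644*n^4 - 9.2687*n^3 - 11.4412*n^2 - 3.5076*n + 11.656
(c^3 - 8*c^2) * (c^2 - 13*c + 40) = c^5 - 21*c^4 + 144*c^3 - 320*c^2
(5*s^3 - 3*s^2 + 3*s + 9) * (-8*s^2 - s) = -40*s^5 + 19*s^4 - 21*s^3 - 75*s^2 - 9*s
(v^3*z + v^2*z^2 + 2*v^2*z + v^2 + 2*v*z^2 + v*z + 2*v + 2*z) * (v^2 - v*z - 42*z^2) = v^5*z + 2*v^4*z + v^4 - 43*v^3*z^3 + 2*v^3 - 42*v^2*z^4 - 86*v^2*z^3 - 43*v^2*z^2 - 84*v*z^4 - 42*v*z^3 - 86*v*z^2 - 84*z^3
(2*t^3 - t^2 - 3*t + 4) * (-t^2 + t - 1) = -2*t^5 + 3*t^4 - 6*t^2 + 7*t - 4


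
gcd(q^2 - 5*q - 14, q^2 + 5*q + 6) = q + 2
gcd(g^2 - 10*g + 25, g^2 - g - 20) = g - 5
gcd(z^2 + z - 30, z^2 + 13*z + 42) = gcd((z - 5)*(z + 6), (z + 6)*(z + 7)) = z + 6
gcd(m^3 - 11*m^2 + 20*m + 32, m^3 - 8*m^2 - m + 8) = m^2 - 7*m - 8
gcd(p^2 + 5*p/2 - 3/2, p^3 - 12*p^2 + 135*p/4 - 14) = p - 1/2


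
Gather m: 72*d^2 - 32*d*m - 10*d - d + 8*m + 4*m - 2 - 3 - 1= 72*d^2 - 11*d + m*(12 - 32*d) - 6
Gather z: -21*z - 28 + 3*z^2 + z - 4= 3*z^2 - 20*z - 32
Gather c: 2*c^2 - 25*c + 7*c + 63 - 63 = 2*c^2 - 18*c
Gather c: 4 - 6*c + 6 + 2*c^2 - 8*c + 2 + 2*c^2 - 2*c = 4*c^2 - 16*c + 12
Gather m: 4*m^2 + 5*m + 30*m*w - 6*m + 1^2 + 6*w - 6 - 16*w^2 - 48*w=4*m^2 + m*(30*w - 1) - 16*w^2 - 42*w - 5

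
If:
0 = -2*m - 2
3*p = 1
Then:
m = -1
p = 1/3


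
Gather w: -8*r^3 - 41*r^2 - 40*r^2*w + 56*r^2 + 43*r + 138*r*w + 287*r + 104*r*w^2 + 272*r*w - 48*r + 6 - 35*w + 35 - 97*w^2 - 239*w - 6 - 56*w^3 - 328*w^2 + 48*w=-8*r^3 + 15*r^2 + 282*r - 56*w^3 + w^2*(104*r - 425) + w*(-40*r^2 + 410*r - 226) + 35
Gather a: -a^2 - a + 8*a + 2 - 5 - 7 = -a^2 + 7*a - 10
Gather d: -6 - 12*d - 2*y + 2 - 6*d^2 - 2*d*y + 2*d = -6*d^2 + d*(-2*y - 10) - 2*y - 4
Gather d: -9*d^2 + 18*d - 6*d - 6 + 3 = -9*d^2 + 12*d - 3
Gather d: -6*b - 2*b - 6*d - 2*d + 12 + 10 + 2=-8*b - 8*d + 24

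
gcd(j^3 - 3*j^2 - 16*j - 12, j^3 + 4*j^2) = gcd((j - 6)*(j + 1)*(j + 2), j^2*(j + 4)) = 1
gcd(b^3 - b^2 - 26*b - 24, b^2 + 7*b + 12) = b + 4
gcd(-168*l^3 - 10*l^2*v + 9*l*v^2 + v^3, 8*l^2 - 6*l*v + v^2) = -4*l + v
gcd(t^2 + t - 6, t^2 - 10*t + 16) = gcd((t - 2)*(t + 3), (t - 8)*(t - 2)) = t - 2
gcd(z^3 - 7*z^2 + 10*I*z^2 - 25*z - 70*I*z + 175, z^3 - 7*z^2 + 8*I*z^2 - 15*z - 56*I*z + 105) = z^2 + z*(-7 + 5*I) - 35*I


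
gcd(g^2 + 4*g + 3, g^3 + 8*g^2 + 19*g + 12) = g^2 + 4*g + 3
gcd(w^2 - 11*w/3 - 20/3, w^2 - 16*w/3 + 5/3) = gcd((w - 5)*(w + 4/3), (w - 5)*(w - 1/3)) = w - 5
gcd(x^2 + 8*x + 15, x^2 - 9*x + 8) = 1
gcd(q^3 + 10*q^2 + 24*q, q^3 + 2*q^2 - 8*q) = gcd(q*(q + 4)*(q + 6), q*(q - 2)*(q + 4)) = q^2 + 4*q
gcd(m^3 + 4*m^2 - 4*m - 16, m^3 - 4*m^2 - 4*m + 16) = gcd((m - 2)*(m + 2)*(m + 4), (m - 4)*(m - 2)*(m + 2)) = m^2 - 4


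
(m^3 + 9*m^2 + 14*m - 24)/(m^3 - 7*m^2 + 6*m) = (m^2 + 10*m + 24)/(m*(m - 6))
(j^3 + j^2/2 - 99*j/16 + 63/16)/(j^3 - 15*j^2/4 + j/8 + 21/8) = (16*j^3 + 8*j^2 - 99*j + 63)/(2*(8*j^3 - 30*j^2 + j + 21))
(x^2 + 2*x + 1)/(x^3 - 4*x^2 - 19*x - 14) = (x + 1)/(x^2 - 5*x - 14)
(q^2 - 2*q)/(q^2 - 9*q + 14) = q/(q - 7)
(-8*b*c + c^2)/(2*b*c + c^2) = (-8*b + c)/(2*b + c)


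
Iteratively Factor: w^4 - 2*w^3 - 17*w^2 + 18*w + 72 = (w - 4)*(w^3 + 2*w^2 - 9*w - 18) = (w - 4)*(w + 3)*(w^2 - w - 6) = (w - 4)*(w - 3)*(w + 3)*(w + 2)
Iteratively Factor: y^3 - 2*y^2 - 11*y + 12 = (y - 1)*(y^2 - y - 12) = (y - 4)*(y - 1)*(y + 3)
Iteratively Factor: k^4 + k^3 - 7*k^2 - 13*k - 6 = (k + 1)*(k^3 - 7*k - 6) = (k + 1)*(k + 2)*(k^2 - 2*k - 3) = (k - 3)*(k + 1)*(k + 2)*(k + 1)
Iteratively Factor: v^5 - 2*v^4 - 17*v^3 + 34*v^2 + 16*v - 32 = (v - 4)*(v^4 + 2*v^3 - 9*v^2 - 2*v + 8) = (v - 4)*(v - 2)*(v^3 + 4*v^2 - v - 4) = (v - 4)*(v - 2)*(v + 4)*(v^2 - 1) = (v - 4)*(v - 2)*(v + 1)*(v + 4)*(v - 1)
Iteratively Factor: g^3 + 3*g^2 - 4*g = (g + 4)*(g^2 - g) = (g - 1)*(g + 4)*(g)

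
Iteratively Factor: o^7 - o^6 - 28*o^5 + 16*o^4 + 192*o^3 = (o + 4)*(o^6 - 5*o^5 - 8*o^4 + 48*o^3) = (o - 4)*(o + 4)*(o^5 - o^4 - 12*o^3) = o*(o - 4)*(o + 4)*(o^4 - o^3 - 12*o^2) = o*(o - 4)*(o + 3)*(o + 4)*(o^3 - 4*o^2) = o^2*(o - 4)*(o + 3)*(o + 4)*(o^2 - 4*o) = o^3*(o - 4)*(o + 3)*(o + 4)*(o - 4)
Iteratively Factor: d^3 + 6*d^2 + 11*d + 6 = (d + 2)*(d^2 + 4*d + 3) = (d + 2)*(d + 3)*(d + 1)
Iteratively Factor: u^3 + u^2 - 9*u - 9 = (u - 3)*(u^2 + 4*u + 3) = (u - 3)*(u + 3)*(u + 1)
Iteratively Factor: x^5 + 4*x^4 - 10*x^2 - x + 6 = (x + 2)*(x^4 + 2*x^3 - 4*x^2 - 2*x + 3) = (x + 1)*(x + 2)*(x^3 + x^2 - 5*x + 3) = (x - 1)*(x + 1)*(x + 2)*(x^2 + 2*x - 3) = (x - 1)^2*(x + 1)*(x + 2)*(x + 3)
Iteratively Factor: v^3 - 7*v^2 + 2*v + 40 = (v - 4)*(v^2 - 3*v - 10) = (v - 5)*(v - 4)*(v + 2)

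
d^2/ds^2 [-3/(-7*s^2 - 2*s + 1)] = 6*(-49*s^2 - 14*s + 4*(7*s + 1)^2 + 7)/(7*s^2 + 2*s - 1)^3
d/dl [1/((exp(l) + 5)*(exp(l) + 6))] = (-2*exp(l) - 11)*exp(l)/(exp(4*l) + 22*exp(3*l) + 181*exp(2*l) + 660*exp(l) + 900)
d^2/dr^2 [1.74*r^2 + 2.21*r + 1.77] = 3.48000000000000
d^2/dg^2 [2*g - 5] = 0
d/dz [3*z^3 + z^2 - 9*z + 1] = 9*z^2 + 2*z - 9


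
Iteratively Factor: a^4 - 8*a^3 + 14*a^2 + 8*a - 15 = (a - 3)*(a^3 - 5*a^2 - a + 5) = (a - 3)*(a - 1)*(a^2 - 4*a - 5) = (a - 3)*(a - 1)*(a + 1)*(a - 5)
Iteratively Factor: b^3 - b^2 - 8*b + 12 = (b - 2)*(b^2 + b - 6) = (b - 2)*(b + 3)*(b - 2)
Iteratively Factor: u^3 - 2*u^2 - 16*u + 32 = (u - 2)*(u^2 - 16) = (u - 2)*(u + 4)*(u - 4)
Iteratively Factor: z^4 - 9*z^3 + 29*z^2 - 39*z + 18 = (z - 2)*(z^3 - 7*z^2 + 15*z - 9) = (z - 3)*(z - 2)*(z^2 - 4*z + 3) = (z - 3)^2*(z - 2)*(z - 1)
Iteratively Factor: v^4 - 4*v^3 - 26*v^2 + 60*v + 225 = (v + 3)*(v^3 - 7*v^2 - 5*v + 75) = (v + 3)^2*(v^2 - 10*v + 25) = (v - 5)*(v + 3)^2*(v - 5)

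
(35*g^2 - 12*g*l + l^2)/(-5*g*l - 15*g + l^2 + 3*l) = (-7*g + l)/(l + 3)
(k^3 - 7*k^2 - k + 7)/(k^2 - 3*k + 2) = (k^2 - 6*k - 7)/(k - 2)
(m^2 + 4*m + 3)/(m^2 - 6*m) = (m^2 + 4*m + 3)/(m*(m - 6))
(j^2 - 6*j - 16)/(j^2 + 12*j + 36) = (j^2 - 6*j - 16)/(j^2 + 12*j + 36)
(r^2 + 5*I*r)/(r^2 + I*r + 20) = r/(r - 4*I)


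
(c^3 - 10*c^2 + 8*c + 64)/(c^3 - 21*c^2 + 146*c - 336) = (c^2 - 2*c - 8)/(c^2 - 13*c + 42)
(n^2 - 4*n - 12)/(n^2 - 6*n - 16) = (n - 6)/(n - 8)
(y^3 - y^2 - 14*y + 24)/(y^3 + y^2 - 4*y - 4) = (y^2 + y - 12)/(y^2 + 3*y + 2)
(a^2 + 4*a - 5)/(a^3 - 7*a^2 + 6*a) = (a + 5)/(a*(a - 6))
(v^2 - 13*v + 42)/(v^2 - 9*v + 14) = (v - 6)/(v - 2)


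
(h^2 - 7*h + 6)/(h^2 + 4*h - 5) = (h - 6)/(h + 5)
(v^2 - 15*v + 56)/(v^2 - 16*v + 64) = (v - 7)/(v - 8)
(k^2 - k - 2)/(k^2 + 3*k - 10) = (k + 1)/(k + 5)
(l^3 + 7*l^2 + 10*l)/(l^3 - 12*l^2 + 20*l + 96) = l*(l + 5)/(l^2 - 14*l + 48)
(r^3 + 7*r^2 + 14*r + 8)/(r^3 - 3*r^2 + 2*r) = (r^3 + 7*r^2 + 14*r + 8)/(r*(r^2 - 3*r + 2))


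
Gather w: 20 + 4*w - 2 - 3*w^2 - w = -3*w^2 + 3*w + 18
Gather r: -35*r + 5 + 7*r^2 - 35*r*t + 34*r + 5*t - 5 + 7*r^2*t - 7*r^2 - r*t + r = 7*r^2*t - 36*r*t + 5*t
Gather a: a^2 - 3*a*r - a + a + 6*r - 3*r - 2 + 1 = a^2 - 3*a*r + 3*r - 1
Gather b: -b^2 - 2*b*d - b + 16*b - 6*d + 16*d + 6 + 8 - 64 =-b^2 + b*(15 - 2*d) + 10*d - 50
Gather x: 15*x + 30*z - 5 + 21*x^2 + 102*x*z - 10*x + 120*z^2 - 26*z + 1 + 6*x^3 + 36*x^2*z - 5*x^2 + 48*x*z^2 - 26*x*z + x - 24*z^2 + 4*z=6*x^3 + x^2*(36*z + 16) + x*(48*z^2 + 76*z + 6) + 96*z^2 + 8*z - 4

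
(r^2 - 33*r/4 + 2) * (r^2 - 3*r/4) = r^4 - 9*r^3 + 131*r^2/16 - 3*r/2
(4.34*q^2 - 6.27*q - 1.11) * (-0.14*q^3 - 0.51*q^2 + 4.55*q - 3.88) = -0.6076*q^5 - 1.3356*q^4 + 23.1001*q^3 - 44.8016*q^2 + 19.2771*q + 4.3068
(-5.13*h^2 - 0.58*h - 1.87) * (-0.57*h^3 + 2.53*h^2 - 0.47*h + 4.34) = 2.9241*h^5 - 12.6483*h^4 + 2.0096*h^3 - 26.7227*h^2 - 1.6383*h - 8.1158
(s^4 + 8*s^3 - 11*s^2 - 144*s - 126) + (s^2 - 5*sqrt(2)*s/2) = s^4 + 8*s^3 - 10*s^2 - 144*s - 5*sqrt(2)*s/2 - 126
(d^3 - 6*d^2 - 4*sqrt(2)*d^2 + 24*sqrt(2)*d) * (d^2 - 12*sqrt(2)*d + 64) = d^5 - 16*sqrt(2)*d^4 - 6*d^4 + 96*sqrt(2)*d^3 + 160*d^3 - 960*d^2 - 256*sqrt(2)*d^2 + 1536*sqrt(2)*d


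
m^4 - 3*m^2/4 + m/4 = m*(m - 1/2)^2*(m + 1)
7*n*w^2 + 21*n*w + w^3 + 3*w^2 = w*(7*n + w)*(w + 3)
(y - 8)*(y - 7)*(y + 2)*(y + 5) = y^4 - 8*y^3 - 39*y^2 + 242*y + 560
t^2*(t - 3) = t^3 - 3*t^2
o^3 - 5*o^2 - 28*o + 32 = (o - 8)*(o - 1)*(o + 4)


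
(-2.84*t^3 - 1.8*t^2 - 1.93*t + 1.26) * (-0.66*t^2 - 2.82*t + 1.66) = 1.8744*t^5 + 9.1968*t^4 + 1.6354*t^3 + 1.623*t^2 - 6.757*t + 2.0916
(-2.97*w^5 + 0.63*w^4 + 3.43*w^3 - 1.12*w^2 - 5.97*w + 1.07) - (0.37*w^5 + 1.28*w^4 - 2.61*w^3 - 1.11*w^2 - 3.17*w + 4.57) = -3.34*w^5 - 0.65*w^4 + 6.04*w^3 - 0.01*w^2 - 2.8*w - 3.5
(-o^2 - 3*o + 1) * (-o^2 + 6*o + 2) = o^4 - 3*o^3 - 21*o^2 + 2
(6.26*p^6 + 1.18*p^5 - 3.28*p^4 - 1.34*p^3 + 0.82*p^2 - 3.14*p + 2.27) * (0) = 0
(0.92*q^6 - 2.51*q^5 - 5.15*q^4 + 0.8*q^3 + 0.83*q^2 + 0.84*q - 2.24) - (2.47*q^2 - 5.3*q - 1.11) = 0.92*q^6 - 2.51*q^5 - 5.15*q^4 + 0.8*q^3 - 1.64*q^2 + 6.14*q - 1.13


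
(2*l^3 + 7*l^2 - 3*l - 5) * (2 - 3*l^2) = -6*l^5 - 21*l^4 + 13*l^3 + 29*l^2 - 6*l - 10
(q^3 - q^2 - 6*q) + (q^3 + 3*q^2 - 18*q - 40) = 2*q^3 + 2*q^2 - 24*q - 40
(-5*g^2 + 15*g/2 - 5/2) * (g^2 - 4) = -5*g^4 + 15*g^3/2 + 35*g^2/2 - 30*g + 10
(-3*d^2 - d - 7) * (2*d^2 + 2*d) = -6*d^4 - 8*d^3 - 16*d^2 - 14*d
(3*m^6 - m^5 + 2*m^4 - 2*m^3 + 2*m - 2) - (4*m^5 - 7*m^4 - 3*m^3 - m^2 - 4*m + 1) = 3*m^6 - 5*m^5 + 9*m^4 + m^3 + m^2 + 6*m - 3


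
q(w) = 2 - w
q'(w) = -1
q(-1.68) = 3.68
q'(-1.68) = -1.00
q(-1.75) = 3.75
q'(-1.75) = -1.00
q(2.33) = -0.33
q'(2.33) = -1.00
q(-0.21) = 2.21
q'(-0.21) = -1.00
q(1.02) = 0.98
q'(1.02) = -1.00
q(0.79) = 1.21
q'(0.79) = -1.00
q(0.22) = 1.78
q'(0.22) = -1.00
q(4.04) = -2.04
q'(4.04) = -1.00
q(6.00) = -4.00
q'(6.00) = -1.00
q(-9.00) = 11.00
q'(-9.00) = -1.00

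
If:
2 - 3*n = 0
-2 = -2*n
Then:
No Solution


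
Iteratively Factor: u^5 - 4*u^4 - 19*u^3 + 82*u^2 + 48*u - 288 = (u + 2)*(u^4 - 6*u^3 - 7*u^2 + 96*u - 144) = (u - 3)*(u + 2)*(u^3 - 3*u^2 - 16*u + 48) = (u - 3)*(u + 2)*(u + 4)*(u^2 - 7*u + 12) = (u - 4)*(u - 3)*(u + 2)*(u + 4)*(u - 3)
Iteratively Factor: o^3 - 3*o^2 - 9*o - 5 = (o - 5)*(o^2 + 2*o + 1) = (o - 5)*(o + 1)*(o + 1)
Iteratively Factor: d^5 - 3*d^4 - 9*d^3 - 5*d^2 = (d - 5)*(d^4 + 2*d^3 + d^2) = (d - 5)*(d + 1)*(d^3 + d^2) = (d - 5)*(d + 1)^2*(d^2) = d*(d - 5)*(d + 1)^2*(d)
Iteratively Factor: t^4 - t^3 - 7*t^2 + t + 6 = (t - 3)*(t^3 + 2*t^2 - t - 2) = (t - 3)*(t - 1)*(t^2 + 3*t + 2) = (t - 3)*(t - 1)*(t + 1)*(t + 2)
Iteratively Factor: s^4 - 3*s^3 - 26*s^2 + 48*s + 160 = (s - 5)*(s^3 + 2*s^2 - 16*s - 32) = (s - 5)*(s + 4)*(s^2 - 2*s - 8) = (s - 5)*(s + 2)*(s + 4)*(s - 4)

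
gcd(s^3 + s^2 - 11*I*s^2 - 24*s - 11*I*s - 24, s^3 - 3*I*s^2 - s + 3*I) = s^2 + s*(1 - 3*I) - 3*I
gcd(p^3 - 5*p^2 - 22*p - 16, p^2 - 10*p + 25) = 1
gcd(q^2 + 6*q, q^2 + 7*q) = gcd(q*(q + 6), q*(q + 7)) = q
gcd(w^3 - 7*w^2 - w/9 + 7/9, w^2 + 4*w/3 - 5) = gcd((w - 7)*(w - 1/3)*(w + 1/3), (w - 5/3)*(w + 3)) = 1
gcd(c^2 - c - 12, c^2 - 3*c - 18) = c + 3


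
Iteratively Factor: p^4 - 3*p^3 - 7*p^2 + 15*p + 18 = (p + 2)*(p^3 - 5*p^2 + 3*p + 9) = (p - 3)*(p + 2)*(p^2 - 2*p - 3) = (p - 3)^2*(p + 2)*(p + 1)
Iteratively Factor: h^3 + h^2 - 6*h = (h)*(h^2 + h - 6) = h*(h + 3)*(h - 2)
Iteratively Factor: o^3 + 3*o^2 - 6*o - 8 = (o + 1)*(o^2 + 2*o - 8) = (o - 2)*(o + 1)*(o + 4)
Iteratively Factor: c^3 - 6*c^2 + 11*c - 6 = (c - 1)*(c^2 - 5*c + 6) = (c - 3)*(c - 1)*(c - 2)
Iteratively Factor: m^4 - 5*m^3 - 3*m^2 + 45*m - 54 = (m - 2)*(m^3 - 3*m^2 - 9*m + 27) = (m - 3)*(m - 2)*(m^2 - 9) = (m - 3)*(m - 2)*(m + 3)*(m - 3)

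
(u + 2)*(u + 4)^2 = u^3 + 10*u^2 + 32*u + 32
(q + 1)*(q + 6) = q^2 + 7*q + 6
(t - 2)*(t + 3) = t^2 + t - 6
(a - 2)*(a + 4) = a^2 + 2*a - 8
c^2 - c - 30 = (c - 6)*(c + 5)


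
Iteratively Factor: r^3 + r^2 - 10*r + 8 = (r - 2)*(r^2 + 3*r - 4) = (r - 2)*(r + 4)*(r - 1)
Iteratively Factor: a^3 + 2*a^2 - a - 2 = (a + 1)*(a^2 + a - 2) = (a - 1)*(a + 1)*(a + 2)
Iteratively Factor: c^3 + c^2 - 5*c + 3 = (c + 3)*(c^2 - 2*c + 1) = (c - 1)*(c + 3)*(c - 1)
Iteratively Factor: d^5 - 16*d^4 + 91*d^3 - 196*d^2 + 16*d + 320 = (d - 4)*(d^4 - 12*d^3 + 43*d^2 - 24*d - 80) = (d - 4)*(d + 1)*(d^3 - 13*d^2 + 56*d - 80) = (d - 4)^2*(d + 1)*(d^2 - 9*d + 20) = (d - 4)^3*(d + 1)*(d - 5)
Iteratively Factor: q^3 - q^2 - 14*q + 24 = (q + 4)*(q^2 - 5*q + 6) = (q - 2)*(q + 4)*(q - 3)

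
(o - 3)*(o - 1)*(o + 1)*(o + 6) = o^4 + 3*o^3 - 19*o^2 - 3*o + 18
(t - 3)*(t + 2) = t^2 - t - 6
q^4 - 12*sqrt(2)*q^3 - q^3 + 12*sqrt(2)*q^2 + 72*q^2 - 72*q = q*(q - 1)*(q - 6*sqrt(2))^2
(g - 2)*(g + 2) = g^2 - 4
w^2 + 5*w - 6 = (w - 1)*(w + 6)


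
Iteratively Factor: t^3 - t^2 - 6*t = (t)*(t^2 - t - 6) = t*(t + 2)*(t - 3)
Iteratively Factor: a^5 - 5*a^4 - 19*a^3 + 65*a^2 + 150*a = (a - 5)*(a^4 - 19*a^2 - 30*a) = (a - 5)*(a + 2)*(a^3 - 2*a^2 - 15*a) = (a - 5)^2*(a + 2)*(a^2 + 3*a) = (a - 5)^2*(a + 2)*(a + 3)*(a)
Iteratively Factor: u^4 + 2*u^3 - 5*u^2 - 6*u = (u)*(u^3 + 2*u^2 - 5*u - 6) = u*(u + 1)*(u^2 + u - 6) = u*(u + 1)*(u + 3)*(u - 2)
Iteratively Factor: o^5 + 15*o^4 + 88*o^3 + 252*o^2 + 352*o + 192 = (o + 2)*(o^4 + 13*o^3 + 62*o^2 + 128*o + 96) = (o + 2)*(o + 3)*(o^3 + 10*o^2 + 32*o + 32) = (o + 2)*(o + 3)*(o + 4)*(o^2 + 6*o + 8) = (o + 2)^2*(o + 3)*(o + 4)*(o + 4)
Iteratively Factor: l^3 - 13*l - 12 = (l + 3)*(l^2 - 3*l - 4) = (l - 4)*(l + 3)*(l + 1)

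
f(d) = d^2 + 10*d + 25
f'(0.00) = 10.00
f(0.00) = 25.00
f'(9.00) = 28.00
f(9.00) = 196.00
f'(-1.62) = 6.76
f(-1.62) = 11.42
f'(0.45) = 10.90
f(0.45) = 29.70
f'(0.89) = 11.78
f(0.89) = 34.69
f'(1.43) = 12.86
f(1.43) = 41.34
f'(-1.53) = 6.94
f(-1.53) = 12.04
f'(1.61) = 13.22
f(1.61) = 43.69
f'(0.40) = 10.80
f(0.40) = 29.16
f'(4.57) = 19.14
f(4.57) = 91.58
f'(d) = 2*d + 10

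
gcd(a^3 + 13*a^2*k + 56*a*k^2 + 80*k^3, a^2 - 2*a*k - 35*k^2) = a + 5*k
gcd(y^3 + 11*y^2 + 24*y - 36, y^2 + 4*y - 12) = y + 6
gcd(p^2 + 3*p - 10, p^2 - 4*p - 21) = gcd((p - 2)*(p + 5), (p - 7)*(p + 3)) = 1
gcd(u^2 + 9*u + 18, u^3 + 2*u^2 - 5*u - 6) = u + 3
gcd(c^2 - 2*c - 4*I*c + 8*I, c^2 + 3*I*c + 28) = c - 4*I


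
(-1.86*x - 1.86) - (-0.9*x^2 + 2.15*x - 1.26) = 0.9*x^2 - 4.01*x - 0.6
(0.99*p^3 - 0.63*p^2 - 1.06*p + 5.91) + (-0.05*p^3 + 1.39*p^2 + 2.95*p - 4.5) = 0.94*p^3 + 0.76*p^2 + 1.89*p + 1.41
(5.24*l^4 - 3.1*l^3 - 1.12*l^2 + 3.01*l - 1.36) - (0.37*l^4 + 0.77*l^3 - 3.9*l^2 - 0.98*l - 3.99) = 4.87*l^4 - 3.87*l^3 + 2.78*l^2 + 3.99*l + 2.63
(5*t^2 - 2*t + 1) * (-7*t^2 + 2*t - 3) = -35*t^4 + 24*t^3 - 26*t^2 + 8*t - 3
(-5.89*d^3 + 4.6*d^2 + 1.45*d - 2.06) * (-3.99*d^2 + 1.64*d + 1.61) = 23.5011*d^5 - 28.0136*d^4 - 7.7244*d^3 + 18.0034*d^2 - 1.0439*d - 3.3166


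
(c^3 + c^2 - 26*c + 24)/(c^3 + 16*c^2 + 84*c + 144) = (c^2 - 5*c + 4)/(c^2 + 10*c + 24)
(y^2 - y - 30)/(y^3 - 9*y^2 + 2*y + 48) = (y^2 - y - 30)/(y^3 - 9*y^2 + 2*y + 48)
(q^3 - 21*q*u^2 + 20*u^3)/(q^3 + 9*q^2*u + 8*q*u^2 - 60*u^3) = (q^2 - 5*q*u + 4*u^2)/(q^2 + 4*q*u - 12*u^2)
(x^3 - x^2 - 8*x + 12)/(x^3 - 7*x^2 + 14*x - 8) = (x^2 + x - 6)/(x^2 - 5*x + 4)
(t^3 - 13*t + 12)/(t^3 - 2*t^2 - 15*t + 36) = (t - 1)/(t - 3)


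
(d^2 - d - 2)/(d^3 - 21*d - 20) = (d - 2)/(d^2 - d - 20)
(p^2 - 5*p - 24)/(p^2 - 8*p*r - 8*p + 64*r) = (p + 3)/(p - 8*r)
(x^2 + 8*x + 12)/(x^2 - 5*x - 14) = (x + 6)/(x - 7)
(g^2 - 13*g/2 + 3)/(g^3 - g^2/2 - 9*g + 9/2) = (g - 6)/(g^2 - 9)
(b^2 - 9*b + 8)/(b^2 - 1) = (b - 8)/(b + 1)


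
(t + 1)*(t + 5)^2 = t^3 + 11*t^2 + 35*t + 25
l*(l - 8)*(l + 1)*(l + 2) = l^4 - 5*l^3 - 22*l^2 - 16*l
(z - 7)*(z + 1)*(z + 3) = z^3 - 3*z^2 - 25*z - 21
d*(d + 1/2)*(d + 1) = d^3 + 3*d^2/2 + d/2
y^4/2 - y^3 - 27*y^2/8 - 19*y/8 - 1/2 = (y/2 + 1/4)*(y - 4)*(y + 1/2)*(y + 1)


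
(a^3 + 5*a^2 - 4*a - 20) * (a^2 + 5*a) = a^5 + 10*a^4 + 21*a^3 - 40*a^2 - 100*a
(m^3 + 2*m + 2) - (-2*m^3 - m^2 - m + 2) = 3*m^3 + m^2 + 3*m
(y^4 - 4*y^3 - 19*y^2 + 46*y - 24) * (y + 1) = y^5 - 3*y^4 - 23*y^3 + 27*y^2 + 22*y - 24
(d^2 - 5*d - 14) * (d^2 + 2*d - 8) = d^4 - 3*d^3 - 32*d^2 + 12*d + 112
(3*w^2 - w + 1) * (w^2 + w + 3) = 3*w^4 + 2*w^3 + 9*w^2 - 2*w + 3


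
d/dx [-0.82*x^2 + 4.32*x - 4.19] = 4.32 - 1.64*x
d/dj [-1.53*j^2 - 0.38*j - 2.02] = -3.06*j - 0.38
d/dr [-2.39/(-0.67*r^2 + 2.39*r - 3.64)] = (5.7121 - 3.2026*r)/(0.67*r^2 - 2.39*r + 3.64)^2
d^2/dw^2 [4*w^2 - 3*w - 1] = 8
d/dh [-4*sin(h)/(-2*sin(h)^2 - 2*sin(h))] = -2*cos(h)/(sin(h) + 1)^2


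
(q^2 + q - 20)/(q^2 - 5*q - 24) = (-q^2 - q + 20)/(-q^2 + 5*q + 24)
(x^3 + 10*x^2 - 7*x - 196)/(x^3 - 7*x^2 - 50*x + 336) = (x^2 + 3*x - 28)/(x^2 - 14*x + 48)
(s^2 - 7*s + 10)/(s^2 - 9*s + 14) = (s - 5)/(s - 7)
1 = 1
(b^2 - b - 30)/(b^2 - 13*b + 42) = (b + 5)/(b - 7)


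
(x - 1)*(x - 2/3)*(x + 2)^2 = x^4 + 7*x^3/3 - 2*x^2 - 4*x + 8/3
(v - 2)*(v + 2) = v^2 - 4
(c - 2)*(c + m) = c^2 + c*m - 2*c - 2*m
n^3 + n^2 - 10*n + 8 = (n - 2)*(n - 1)*(n + 4)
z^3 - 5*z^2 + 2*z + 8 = (z - 4)*(z - 2)*(z + 1)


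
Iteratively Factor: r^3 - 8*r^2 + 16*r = (r)*(r^2 - 8*r + 16) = r*(r - 4)*(r - 4)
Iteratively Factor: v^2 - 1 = (v + 1)*(v - 1)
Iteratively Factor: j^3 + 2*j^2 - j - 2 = (j - 1)*(j^2 + 3*j + 2) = (j - 1)*(j + 2)*(j + 1)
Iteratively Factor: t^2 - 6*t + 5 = (t - 1)*(t - 5)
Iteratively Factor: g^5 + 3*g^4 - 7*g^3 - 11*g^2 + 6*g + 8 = (g + 1)*(g^4 + 2*g^3 - 9*g^2 - 2*g + 8) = (g - 2)*(g + 1)*(g^3 + 4*g^2 - g - 4) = (g - 2)*(g - 1)*(g + 1)*(g^2 + 5*g + 4) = (g - 2)*(g - 1)*(g + 1)^2*(g + 4)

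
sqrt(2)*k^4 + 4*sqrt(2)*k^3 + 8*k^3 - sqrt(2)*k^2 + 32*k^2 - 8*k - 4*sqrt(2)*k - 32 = (k - 1)*(k + 4)*(k + 4*sqrt(2))*(sqrt(2)*k + sqrt(2))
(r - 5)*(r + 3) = r^2 - 2*r - 15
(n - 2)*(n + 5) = n^2 + 3*n - 10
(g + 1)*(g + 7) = g^2 + 8*g + 7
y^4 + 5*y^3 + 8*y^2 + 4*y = y*(y + 1)*(y + 2)^2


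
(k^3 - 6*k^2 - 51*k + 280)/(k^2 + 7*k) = k - 13 + 40/k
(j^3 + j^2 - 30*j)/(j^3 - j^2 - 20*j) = (j + 6)/(j + 4)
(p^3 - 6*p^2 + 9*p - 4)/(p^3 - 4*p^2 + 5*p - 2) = (p - 4)/(p - 2)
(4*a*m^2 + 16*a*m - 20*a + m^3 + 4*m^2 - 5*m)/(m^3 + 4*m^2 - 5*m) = (4*a + m)/m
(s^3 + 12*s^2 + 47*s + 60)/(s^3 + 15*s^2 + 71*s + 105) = (s + 4)/(s + 7)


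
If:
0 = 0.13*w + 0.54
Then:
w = -4.15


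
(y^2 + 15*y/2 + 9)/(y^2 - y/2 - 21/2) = (2*y^2 + 15*y + 18)/(2*y^2 - y - 21)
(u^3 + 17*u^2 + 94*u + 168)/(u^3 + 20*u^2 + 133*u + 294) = (u + 4)/(u + 7)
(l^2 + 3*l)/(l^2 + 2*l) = (l + 3)/(l + 2)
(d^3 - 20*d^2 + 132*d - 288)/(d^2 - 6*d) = d - 14 + 48/d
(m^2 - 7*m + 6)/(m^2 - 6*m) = (m - 1)/m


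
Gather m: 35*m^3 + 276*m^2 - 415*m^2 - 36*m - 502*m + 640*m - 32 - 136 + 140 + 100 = 35*m^3 - 139*m^2 + 102*m + 72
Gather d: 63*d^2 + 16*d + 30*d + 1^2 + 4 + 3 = 63*d^2 + 46*d + 8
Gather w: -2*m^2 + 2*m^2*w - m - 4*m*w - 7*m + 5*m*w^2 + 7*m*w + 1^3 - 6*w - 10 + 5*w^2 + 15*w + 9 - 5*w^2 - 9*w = -2*m^2 + 5*m*w^2 - 8*m + w*(2*m^2 + 3*m)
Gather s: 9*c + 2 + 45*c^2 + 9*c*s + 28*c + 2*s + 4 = 45*c^2 + 37*c + s*(9*c + 2) + 6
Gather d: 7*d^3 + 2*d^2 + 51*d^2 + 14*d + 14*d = 7*d^3 + 53*d^2 + 28*d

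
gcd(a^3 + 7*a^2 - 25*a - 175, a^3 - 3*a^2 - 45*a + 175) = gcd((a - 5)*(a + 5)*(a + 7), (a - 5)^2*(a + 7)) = a^2 + 2*a - 35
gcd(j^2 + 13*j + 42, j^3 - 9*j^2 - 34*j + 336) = j + 6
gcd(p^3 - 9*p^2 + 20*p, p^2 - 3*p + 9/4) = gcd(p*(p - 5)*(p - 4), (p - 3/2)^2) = 1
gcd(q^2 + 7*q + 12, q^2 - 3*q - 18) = q + 3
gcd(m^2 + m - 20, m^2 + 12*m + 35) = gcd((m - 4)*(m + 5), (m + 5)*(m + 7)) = m + 5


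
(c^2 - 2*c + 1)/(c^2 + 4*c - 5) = (c - 1)/(c + 5)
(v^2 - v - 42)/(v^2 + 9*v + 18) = (v - 7)/(v + 3)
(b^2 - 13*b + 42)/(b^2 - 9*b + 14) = (b - 6)/(b - 2)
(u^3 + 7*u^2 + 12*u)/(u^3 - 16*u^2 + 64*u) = (u^2 + 7*u + 12)/(u^2 - 16*u + 64)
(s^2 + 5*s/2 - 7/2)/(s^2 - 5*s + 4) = (s + 7/2)/(s - 4)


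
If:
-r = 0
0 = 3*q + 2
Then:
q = -2/3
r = 0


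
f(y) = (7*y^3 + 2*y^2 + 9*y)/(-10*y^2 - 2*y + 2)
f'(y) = (20*y + 2)*(7*y^3 + 2*y^2 + 9*y)/(-10*y^2 - 2*y + 2)^2 + (21*y^2 + 4*y + 9)/(-10*y^2 - 2*y + 2) = (-35*y^4 - 14*y^3 + 64*y^2 + 4*y + 9)/(2*(25*y^4 + 10*y^3 - 9*y^2 - 2*y + 1))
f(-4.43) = 3.29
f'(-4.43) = -0.64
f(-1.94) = 1.92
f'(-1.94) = -0.30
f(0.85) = -1.93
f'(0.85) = 1.33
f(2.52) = -2.22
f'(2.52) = -0.55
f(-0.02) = -0.09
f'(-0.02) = 4.32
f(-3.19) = 2.52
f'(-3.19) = -0.58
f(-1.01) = 2.31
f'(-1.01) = 2.53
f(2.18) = -2.04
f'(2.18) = -0.49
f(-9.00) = 6.36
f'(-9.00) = -0.69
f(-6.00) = 4.32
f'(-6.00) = -0.67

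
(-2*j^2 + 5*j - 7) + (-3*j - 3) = -2*j^2 + 2*j - 10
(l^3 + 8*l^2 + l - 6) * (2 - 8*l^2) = -8*l^5 - 64*l^4 - 6*l^3 + 64*l^2 + 2*l - 12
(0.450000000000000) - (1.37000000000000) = -0.920000000000000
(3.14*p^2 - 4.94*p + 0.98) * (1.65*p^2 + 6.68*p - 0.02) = 5.181*p^4 + 12.8242*p^3 - 31.445*p^2 + 6.6452*p - 0.0196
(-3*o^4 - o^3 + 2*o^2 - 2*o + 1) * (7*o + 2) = -21*o^5 - 13*o^4 + 12*o^3 - 10*o^2 + 3*o + 2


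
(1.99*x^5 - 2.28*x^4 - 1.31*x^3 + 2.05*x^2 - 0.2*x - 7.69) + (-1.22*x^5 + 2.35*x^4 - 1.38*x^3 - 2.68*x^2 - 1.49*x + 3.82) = 0.77*x^5 + 0.0700000000000003*x^4 - 2.69*x^3 - 0.63*x^2 - 1.69*x - 3.87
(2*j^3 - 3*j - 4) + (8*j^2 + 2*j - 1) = 2*j^3 + 8*j^2 - j - 5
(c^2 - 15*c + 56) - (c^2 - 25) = 81 - 15*c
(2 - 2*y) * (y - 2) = -2*y^2 + 6*y - 4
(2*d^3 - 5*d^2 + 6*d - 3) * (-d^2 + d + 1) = -2*d^5 + 7*d^4 - 9*d^3 + 4*d^2 + 3*d - 3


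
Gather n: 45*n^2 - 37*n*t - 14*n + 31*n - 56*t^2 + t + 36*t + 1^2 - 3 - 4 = 45*n^2 + n*(17 - 37*t) - 56*t^2 + 37*t - 6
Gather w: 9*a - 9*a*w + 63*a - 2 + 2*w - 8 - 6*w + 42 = 72*a + w*(-9*a - 4) + 32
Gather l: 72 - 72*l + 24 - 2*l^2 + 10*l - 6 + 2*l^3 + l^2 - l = 2*l^3 - l^2 - 63*l + 90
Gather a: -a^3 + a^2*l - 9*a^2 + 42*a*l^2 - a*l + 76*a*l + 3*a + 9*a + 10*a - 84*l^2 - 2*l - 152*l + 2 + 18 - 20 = -a^3 + a^2*(l - 9) + a*(42*l^2 + 75*l + 22) - 84*l^2 - 154*l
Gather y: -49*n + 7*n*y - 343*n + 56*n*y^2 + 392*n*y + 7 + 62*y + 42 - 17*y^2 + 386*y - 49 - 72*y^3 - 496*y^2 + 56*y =-392*n - 72*y^3 + y^2*(56*n - 513) + y*(399*n + 504)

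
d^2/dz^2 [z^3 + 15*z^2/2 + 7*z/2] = 6*z + 15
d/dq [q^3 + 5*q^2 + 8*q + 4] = 3*q^2 + 10*q + 8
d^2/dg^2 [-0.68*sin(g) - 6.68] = 0.68*sin(g)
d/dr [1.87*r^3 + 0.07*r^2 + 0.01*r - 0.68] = 5.61*r^2 + 0.14*r + 0.01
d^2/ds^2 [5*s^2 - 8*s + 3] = 10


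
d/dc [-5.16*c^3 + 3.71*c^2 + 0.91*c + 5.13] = -15.48*c^2 + 7.42*c + 0.91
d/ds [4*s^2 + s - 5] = 8*s + 1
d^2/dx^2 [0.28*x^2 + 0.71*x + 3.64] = 0.560000000000000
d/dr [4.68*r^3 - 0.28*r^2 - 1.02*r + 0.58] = 14.04*r^2 - 0.56*r - 1.02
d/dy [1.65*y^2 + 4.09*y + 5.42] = 3.3*y + 4.09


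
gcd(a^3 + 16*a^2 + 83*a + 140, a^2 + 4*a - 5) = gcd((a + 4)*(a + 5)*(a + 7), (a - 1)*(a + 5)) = a + 5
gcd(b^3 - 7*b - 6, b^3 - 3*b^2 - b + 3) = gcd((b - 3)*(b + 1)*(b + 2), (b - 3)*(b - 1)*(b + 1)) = b^2 - 2*b - 3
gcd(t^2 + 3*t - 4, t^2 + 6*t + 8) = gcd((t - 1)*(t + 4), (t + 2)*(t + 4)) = t + 4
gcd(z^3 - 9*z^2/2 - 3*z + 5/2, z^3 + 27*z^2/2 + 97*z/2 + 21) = 1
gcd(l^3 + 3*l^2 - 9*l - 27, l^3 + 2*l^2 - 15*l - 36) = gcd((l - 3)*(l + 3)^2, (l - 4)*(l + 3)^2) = l^2 + 6*l + 9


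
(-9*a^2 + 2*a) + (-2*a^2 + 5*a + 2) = -11*a^2 + 7*a + 2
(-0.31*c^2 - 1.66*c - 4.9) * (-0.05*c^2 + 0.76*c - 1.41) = 0.0155*c^4 - 0.1526*c^3 - 0.5795*c^2 - 1.3834*c + 6.909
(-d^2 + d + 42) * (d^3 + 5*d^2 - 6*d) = -d^5 - 4*d^4 + 53*d^3 + 204*d^2 - 252*d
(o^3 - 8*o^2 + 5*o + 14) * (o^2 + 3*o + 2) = o^5 - 5*o^4 - 17*o^3 + 13*o^2 + 52*o + 28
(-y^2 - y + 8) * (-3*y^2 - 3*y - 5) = 3*y^4 + 6*y^3 - 16*y^2 - 19*y - 40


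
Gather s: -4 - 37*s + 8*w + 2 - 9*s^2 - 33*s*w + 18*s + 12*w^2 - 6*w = -9*s^2 + s*(-33*w - 19) + 12*w^2 + 2*w - 2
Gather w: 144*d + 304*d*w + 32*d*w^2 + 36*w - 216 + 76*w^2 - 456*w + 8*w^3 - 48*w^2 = 144*d + 8*w^3 + w^2*(32*d + 28) + w*(304*d - 420) - 216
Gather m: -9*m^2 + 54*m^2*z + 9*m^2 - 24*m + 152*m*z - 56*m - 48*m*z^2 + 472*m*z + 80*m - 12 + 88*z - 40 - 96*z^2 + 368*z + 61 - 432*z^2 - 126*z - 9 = 54*m^2*z + m*(-48*z^2 + 624*z) - 528*z^2 + 330*z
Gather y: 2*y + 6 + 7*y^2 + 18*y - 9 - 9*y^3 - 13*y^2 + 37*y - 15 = -9*y^3 - 6*y^2 + 57*y - 18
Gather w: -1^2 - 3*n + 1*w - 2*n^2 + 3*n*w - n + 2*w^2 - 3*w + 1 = -2*n^2 - 4*n + 2*w^2 + w*(3*n - 2)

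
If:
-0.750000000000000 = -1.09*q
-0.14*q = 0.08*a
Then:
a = -1.20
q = 0.69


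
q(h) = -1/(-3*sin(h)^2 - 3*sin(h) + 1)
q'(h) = -(6*sin(h)*cos(h) + 3*cos(h))/(-3*sin(h)^2 - 3*sin(h) + 1)^2 = -3*(2*sin(h) + 1)*cos(h)/(3*sin(h)^2 + 3*sin(h) - 1)^2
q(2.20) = 0.30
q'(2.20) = 0.40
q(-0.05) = -0.88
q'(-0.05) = -2.07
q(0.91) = 0.31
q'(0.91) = -0.45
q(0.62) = 0.57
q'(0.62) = -1.71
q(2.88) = -42.57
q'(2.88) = 7968.48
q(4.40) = -0.88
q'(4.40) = -0.64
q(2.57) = 0.67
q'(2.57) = 2.33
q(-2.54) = -0.58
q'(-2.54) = -0.11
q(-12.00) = 0.68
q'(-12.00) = -2.42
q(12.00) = -0.57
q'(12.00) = 0.06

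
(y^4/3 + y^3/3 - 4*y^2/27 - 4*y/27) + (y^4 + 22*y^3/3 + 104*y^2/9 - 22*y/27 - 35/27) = 4*y^4/3 + 23*y^3/3 + 308*y^2/27 - 26*y/27 - 35/27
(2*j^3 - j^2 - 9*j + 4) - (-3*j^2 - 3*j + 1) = 2*j^3 + 2*j^2 - 6*j + 3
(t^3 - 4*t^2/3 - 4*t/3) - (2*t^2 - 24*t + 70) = t^3 - 10*t^2/3 + 68*t/3 - 70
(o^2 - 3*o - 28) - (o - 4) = o^2 - 4*o - 24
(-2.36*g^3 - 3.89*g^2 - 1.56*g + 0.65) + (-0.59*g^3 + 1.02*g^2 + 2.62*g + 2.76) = -2.95*g^3 - 2.87*g^2 + 1.06*g + 3.41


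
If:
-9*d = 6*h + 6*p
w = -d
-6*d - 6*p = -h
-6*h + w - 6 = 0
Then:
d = 42/11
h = -18/11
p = -45/11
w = -42/11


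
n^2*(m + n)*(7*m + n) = 7*m^2*n^2 + 8*m*n^3 + n^4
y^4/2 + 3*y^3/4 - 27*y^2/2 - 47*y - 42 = (y/2 + 1)*(y - 6)*(y + 2)*(y + 7/2)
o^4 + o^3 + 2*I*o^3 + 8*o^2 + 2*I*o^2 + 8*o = o*(o + 1)*(o - 2*I)*(o + 4*I)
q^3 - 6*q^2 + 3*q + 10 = (q - 5)*(q - 2)*(q + 1)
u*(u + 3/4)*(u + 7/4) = u^3 + 5*u^2/2 + 21*u/16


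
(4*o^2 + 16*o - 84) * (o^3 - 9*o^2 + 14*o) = 4*o^5 - 20*o^4 - 172*o^3 + 980*o^2 - 1176*o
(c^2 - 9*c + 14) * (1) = c^2 - 9*c + 14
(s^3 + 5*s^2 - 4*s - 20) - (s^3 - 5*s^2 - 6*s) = 10*s^2 + 2*s - 20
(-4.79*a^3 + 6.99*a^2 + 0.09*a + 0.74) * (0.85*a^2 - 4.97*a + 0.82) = -4.0715*a^5 + 29.7478*a^4 - 38.5916*a^3 + 5.9135*a^2 - 3.604*a + 0.6068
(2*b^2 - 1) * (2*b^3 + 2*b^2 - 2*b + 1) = 4*b^5 + 4*b^4 - 6*b^3 + 2*b - 1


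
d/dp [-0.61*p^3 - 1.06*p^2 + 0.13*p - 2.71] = -1.83*p^2 - 2.12*p + 0.13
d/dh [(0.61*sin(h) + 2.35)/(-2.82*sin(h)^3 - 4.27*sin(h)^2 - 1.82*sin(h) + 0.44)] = (3.4404*sin(h)^3 + 22.4857*sin(h)^2 + 20.069*sin(h) + 4.5454)*cos(h)/(7.9524*sin(h)^6 + 24.0828*sin(h)^5 + 28.4977*sin(h)^4 + 13.0612*sin(h)^3 - 0.445199999999999*sin(h)^2 - 1.6016*sin(h) + 0.1936)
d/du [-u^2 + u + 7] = 1 - 2*u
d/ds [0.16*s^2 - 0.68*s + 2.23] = 0.32*s - 0.68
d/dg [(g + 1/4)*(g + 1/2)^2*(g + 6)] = 4*g^3 + 87*g^2/4 + 16*g + 49/16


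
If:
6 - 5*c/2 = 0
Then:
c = 12/5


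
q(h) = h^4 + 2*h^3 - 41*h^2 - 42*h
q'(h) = 4*h^3 + 6*h^2 - 82*h - 42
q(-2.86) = -195.13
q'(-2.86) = 148.02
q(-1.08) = -3.62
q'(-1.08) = 48.52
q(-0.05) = 2.00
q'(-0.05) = -37.89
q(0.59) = -38.52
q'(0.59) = -87.47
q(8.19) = 2503.81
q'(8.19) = 1886.29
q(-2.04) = -84.61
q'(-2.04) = 116.29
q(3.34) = -398.69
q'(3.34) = -99.91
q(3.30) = -394.62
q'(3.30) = -103.51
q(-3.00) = -216.00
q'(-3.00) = 150.00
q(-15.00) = 35280.00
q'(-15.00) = -10962.00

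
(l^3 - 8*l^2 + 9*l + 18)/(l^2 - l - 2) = (l^2 - 9*l + 18)/(l - 2)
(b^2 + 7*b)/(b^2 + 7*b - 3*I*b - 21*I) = b/(b - 3*I)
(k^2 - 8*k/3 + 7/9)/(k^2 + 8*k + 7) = (9*k^2 - 24*k + 7)/(9*(k^2 + 8*k + 7))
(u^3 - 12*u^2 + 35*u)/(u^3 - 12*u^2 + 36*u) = (u^2 - 12*u + 35)/(u^2 - 12*u + 36)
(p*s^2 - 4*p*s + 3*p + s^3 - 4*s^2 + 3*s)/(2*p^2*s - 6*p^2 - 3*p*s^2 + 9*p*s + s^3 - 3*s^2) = (p*s - p + s^2 - s)/(2*p^2 - 3*p*s + s^2)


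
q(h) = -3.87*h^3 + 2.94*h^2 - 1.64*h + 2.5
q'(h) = -11.61*h^2 + 5.88*h - 1.64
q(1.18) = -1.70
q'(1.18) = -10.87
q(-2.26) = 65.89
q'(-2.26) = -74.23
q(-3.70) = 244.84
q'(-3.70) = -182.34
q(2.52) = -44.89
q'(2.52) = -60.55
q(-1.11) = 13.24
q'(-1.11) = -22.47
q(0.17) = 2.29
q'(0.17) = -0.98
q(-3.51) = 211.83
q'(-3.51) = -165.32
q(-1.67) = 31.46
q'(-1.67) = -43.84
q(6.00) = -737.42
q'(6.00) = -384.32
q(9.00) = -2595.35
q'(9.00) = -889.13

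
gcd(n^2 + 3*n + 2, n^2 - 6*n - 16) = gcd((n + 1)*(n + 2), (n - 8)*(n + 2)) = n + 2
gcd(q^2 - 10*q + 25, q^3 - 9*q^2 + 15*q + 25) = q^2 - 10*q + 25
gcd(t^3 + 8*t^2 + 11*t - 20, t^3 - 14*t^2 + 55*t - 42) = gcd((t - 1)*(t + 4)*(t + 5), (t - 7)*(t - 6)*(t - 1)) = t - 1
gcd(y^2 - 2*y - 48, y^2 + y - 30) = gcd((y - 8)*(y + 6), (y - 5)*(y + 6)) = y + 6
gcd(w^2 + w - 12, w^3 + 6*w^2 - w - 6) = 1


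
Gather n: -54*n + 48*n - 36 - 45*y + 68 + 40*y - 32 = -6*n - 5*y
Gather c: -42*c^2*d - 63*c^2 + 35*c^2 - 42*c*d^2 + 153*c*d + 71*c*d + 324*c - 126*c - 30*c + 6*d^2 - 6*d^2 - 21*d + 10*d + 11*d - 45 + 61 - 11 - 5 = c^2*(-42*d - 28) + c*(-42*d^2 + 224*d + 168)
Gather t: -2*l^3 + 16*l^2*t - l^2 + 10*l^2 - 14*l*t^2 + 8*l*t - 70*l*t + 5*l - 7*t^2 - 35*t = -2*l^3 + 9*l^2 + 5*l + t^2*(-14*l - 7) + t*(16*l^2 - 62*l - 35)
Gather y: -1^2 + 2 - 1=0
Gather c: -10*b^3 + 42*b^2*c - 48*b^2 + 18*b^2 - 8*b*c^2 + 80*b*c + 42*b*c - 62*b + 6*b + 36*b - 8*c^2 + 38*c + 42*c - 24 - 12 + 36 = -10*b^3 - 30*b^2 - 20*b + c^2*(-8*b - 8) + c*(42*b^2 + 122*b + 80)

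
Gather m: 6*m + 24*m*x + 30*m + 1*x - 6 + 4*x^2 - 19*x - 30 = m*(24*x + 36) + 4*x^2 - 18*x - 36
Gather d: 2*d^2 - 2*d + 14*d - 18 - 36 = 2*d^2 + 12*d - 54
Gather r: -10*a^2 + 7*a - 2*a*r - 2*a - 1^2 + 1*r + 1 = -10*a^2 + 5*a + r*(1 - 2*a)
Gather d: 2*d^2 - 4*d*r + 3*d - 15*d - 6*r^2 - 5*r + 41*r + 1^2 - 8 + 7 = 2*d^2 + d*(-4*r - 12) - 6*r^2 + 36*r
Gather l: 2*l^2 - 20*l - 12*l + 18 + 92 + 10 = 2*l^2 - 32*l + 120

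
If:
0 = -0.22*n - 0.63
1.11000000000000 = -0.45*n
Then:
No Solution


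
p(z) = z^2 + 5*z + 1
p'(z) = 2*z + 5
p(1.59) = 11.48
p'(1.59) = 8.18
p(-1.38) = -4.00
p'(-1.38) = 2.24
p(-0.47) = -1.13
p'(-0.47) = 4.06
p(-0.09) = 0.56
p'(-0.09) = 4.82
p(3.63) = 32.33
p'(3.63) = 12.26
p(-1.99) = -4.99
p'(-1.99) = 1.02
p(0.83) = 5.84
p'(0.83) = 6.66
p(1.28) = 9.04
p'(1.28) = 7.56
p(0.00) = 1.00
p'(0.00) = 5.00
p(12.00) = 205.00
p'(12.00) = 29.00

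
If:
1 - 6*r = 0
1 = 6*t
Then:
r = 1/6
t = 1/6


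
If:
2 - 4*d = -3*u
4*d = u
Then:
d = -1/4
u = -1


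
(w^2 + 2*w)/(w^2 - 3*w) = (w + 2)/(w - 3)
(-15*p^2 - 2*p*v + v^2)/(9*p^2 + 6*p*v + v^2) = (-5*p + v)/(3*p + v)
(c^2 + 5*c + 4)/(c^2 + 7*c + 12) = (c + 1)/(c + 3)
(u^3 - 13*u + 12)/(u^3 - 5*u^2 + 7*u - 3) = (u + 4)/(u - 1)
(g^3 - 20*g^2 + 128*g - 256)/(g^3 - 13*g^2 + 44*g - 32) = (g - 8)/(g - 1)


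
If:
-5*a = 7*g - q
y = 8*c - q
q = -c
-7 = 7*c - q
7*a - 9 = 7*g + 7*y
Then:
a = -181/48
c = -7/8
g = 947/336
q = 7/8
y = -63/8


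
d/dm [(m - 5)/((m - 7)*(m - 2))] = (-m^2 + 10*m - 31)/(m^4 - 18*m^3 + 109*m^2 - 252*m + 196)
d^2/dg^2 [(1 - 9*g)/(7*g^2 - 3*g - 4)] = 2*((9*g - 1)*(14*g - 3)^2 + (189*g - 34)*(-7*g^2 + 3*g + 4))/(-7*g^2 + 3*g + 4)^3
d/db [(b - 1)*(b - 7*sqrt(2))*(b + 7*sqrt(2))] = 3*b^2 - 2*b - 98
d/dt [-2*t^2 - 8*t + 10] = -4*t - 8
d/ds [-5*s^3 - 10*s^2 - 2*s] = -15*s^2 - 20*s - 2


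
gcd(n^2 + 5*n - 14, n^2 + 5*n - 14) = n^2 + 5*n - 14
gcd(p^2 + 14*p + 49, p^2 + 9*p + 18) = 1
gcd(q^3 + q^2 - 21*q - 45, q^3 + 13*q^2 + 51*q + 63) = q^2 + 6*q + 9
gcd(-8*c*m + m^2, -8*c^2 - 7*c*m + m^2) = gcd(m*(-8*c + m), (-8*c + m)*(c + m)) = 8*c - m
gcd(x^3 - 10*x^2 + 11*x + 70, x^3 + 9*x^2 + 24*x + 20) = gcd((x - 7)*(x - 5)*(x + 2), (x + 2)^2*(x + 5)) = x + 2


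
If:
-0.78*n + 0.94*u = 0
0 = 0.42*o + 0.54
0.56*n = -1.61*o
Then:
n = 3.70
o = -1.29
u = 3.07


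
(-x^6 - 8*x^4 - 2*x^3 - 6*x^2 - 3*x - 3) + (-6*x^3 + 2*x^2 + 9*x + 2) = -x^6 - 8*x^4 - 8*x^3 - 4*x^2 + 6*x - 1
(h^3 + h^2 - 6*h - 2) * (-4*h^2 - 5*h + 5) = -4*h^5 - 9*h^4 + 24*h^3 + 43*h^2 - 20*h - 10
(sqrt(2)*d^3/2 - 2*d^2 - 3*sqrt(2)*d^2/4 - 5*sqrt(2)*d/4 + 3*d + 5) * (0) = 0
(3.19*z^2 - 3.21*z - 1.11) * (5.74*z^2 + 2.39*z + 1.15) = 18.3106*z^4 - 10.8013*z^3 - 10.3748*z^2 - 6.3444*z - 1.2765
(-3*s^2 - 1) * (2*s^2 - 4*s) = -6*s^4 + 12*s^3 - 2*s^2 + 4*s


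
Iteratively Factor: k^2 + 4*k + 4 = (k + 2)*(k + 2)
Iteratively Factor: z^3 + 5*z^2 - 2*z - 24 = (z - 2)*(z^2 + 7*z + 12) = (z - 2)*(z + 4)*(z + 3)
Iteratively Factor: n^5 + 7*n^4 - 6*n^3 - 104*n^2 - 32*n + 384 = (n + 4)*(n^4 + 3*n^3 - 18*n^2 - 32*n + 96) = (n - 3)*(n + 4)*(n^3 + 6*n^2 - 32) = (n - 3)*(n + 4)^2*(n^2 + 2*n - 8) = (n - 3)*(n - 2)*(n + 4)^2*(n + 4)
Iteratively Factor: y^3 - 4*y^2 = (y)*(y^2 - 4*y) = y^2*(y - 4)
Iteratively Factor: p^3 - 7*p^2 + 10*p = (p - 5)*(p^2 - 2*p) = (p - 5)*(p - 2)*(p)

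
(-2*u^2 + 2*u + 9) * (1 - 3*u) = 6*u^3 - 8*u^2 - 25*u + 9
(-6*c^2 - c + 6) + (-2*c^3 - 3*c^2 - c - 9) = -2*c^3 - 9*c^2 - 2*c - 3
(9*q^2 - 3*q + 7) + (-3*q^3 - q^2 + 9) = -3*q^3 + 8*q^2 - 3*q + 16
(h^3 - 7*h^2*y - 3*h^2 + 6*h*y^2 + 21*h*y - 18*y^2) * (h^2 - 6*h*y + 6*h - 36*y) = h^5 - 13*h^4*y + 3*h^4 + 48*h^3*y^2 - 39*h^3*y - 18*h^3 - 36*h^2*y^3 + 144*h^2*y^2 + 234*h^2*y - 108*h*y^3 - 864*h*y^2 + 648*y^3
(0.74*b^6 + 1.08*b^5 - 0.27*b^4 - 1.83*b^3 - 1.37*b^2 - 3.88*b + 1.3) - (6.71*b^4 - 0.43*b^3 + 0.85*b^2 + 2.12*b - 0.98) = 0.74*b^6 + 1.08*b^5 - 6.98*b^4 - 1.4*b^3 - 2.22*b^2 - 6.0*b + 2.28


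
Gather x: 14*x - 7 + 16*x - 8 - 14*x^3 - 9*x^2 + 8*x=-14*x^3 - 9*x^2 + 38*x - 15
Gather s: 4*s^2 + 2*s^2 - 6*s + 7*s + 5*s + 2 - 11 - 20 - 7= 6*s^2 + 6*s - 36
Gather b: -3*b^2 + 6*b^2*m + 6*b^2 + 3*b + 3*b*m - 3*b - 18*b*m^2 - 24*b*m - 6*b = b^2*(6*m + 3) + b*(-18*m^2 - 21*m - 6)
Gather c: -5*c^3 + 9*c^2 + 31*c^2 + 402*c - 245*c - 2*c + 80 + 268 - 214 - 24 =-5*c^3 + 40*c^2 + 155*c + 110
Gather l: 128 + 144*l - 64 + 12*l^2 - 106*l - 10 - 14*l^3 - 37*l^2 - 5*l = -14*l^3 - 25*l^2 + 33*l + 54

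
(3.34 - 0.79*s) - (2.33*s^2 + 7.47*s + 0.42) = -2.33*s^2 - 8.26*s + 2.92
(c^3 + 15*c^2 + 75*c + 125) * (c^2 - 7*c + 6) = c^5 + 8*c^4 - 24*c^3 - 310*c^2 - 425*c + 750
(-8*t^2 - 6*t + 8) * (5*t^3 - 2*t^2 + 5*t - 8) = -40*t^5 - 14*t^4 + 12*t^3 + 18*t^2 + 88*t - 64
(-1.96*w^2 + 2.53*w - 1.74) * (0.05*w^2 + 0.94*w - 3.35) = -0.098*w^4 - 1.7159*w^3 + 8.8572*w^2 - 10.1111*w + 5.829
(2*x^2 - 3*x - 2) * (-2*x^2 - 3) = -4*x^4 + 6*x^3 - 2*x^2 + 9*x + 6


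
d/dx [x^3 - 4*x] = 3*x^2 - 4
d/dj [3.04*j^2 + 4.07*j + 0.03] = 6.08*j + 4.07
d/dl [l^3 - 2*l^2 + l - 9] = 3*l^2 - 4*l + 1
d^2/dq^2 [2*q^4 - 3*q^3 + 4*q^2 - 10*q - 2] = 24*q^2 - 18*q + 8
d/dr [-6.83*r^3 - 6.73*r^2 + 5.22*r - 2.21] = -20.49*r^2 - 13.46*r + 5.22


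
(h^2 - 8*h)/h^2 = (h - 8)/h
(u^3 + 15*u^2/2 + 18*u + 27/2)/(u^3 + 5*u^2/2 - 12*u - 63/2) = (2*u + 3)/(2*u - 7)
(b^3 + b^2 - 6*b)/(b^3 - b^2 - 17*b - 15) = b*(b - 2)/(b^2 - 4*b - 5)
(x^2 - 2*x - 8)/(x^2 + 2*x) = (x - 4)/x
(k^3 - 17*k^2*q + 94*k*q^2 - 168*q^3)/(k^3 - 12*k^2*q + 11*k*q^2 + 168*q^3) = (-k^2 + 10*k*q - 24*q^2)/(-k^2 + 5*k*q + 24*q^2)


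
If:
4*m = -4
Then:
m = -1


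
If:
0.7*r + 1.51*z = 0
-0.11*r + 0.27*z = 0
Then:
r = 0.00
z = 0.00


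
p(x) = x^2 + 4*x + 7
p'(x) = 2*x + 4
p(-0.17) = 6.35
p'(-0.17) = 3.66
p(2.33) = 21.75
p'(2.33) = 8.66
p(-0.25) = 6.06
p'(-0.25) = 3.50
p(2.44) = 22.71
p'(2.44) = 8.88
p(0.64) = 9.97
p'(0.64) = 5.28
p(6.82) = 80.79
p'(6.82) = 17.64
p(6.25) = 71.06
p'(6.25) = 16.50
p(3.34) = 31.52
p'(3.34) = 10.68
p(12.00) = 199.00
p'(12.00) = 28.00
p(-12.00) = 103.00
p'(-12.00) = -20.00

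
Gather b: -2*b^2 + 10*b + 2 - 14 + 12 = -2*b^2 + 10*b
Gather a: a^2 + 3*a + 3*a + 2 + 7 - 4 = a^2 + 6*a + 5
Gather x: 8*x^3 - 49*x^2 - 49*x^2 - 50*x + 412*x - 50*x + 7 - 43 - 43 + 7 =8*x^3 - 98*x^2 + 312*x - 72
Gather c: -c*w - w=-c*w - w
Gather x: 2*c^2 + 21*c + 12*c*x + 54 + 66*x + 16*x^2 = 2*c^2 + 21*c + 16*x^2 + x*(12*c + 66) + 54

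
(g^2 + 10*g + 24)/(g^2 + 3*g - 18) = (g + 4)/(g - 3)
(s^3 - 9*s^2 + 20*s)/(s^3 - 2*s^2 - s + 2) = s*(s^2 - 9*s + 20)/(s^3 - 2*s^2 - s + 2)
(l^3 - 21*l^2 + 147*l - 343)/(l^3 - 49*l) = (l^2 - 14*l + 49)/(l*(l + 7))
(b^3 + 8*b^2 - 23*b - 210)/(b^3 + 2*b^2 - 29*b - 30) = (b + 7)/(b + 1)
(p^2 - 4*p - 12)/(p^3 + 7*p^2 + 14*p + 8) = (p - 6)/(p^2 + 5*p + 4)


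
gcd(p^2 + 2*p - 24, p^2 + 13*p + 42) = p + 6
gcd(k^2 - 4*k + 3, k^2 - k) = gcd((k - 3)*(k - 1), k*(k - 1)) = k - 1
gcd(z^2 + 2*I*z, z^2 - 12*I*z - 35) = 1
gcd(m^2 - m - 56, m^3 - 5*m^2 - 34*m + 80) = m - 8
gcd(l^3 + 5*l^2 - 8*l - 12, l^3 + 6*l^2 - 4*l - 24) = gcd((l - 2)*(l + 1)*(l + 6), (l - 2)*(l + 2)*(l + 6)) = l^2 + 4*l - 12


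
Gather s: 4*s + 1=4*s + 1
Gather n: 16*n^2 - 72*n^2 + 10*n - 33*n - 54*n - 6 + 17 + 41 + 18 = -56*n^2 - 77*n + 70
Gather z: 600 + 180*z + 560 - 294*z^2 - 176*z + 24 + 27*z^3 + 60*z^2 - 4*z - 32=27*z^3 - 234*z^2 + 1152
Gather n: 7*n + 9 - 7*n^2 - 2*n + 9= -7*n^2 + 5*n + 18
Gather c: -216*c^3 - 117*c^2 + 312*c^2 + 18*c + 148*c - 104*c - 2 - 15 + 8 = -216*c^3 + 195*c^2 + 62*c - 9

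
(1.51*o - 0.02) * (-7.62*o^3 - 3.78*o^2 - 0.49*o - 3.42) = -11.5062*o^4 - 5.5554*o^3 - 0.6643*o^2 - 5.1544*o + 0.0684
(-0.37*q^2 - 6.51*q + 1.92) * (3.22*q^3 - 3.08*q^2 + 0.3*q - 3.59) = -1.1914*q^5 - 19.8226*q^4 + 26.1222*q^3 - 6.5383*q^2 + 23.9469*q - 6.8928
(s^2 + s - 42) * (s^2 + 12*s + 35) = s^4 + 13*s^3 + 5*s^2 - 469*s - 1470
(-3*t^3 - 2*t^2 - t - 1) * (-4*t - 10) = 12*t^4 + 38*t^3 + 24*t^2 + 14*t + 10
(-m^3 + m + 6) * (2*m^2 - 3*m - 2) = -2*m^5 + 3*m^4 + 4*m^3 + 9*m^2 - 20*m - 12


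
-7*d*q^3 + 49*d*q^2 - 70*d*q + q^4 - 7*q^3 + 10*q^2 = q*(-7*d + q)*(q - 5)*(q - 2)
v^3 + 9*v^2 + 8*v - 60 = (v - 2)*(v + 5)*(v + 6)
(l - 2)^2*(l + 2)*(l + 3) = l^4 + l^3 - 10*l^2 - 4*l + 24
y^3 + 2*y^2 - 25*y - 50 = (y - 5)*(y + 2)*(y + 5)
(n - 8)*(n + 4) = n^2 - 4*n - 32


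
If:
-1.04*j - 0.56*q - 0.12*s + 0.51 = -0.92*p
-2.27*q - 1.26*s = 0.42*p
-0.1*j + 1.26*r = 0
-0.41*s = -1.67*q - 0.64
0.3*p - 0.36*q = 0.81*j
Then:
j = -0.22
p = -0.84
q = -0.22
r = -0.02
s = 0.67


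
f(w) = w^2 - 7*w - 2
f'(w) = 2*w - 7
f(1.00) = -8.00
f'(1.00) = -5.00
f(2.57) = -13.39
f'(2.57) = -1.86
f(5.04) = -11.88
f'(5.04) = 3.08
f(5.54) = -10.09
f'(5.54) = 4.08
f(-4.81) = 54.81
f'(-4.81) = -16.62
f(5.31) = -10.97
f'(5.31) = 3.62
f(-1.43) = 10.05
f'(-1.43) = -9.86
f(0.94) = -7.70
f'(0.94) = -5.12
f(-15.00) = 328.00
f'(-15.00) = -37.00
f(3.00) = -14.00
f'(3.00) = -1.00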